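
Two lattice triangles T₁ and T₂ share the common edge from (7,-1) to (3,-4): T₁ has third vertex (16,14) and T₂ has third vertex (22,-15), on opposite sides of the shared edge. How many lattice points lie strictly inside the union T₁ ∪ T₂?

The union is the simple quadrilateral with vertices (7,-1), (16,14), (3,-4), (22,-15) in order.
By the shoelace formula, twice the signed area is |[7·14 − 16·(-1)] + [16·(-4) − 3·14] + [3·(-15) − 22·(-4)] + [22·(-1) − 7·(-15)]| = 134, so the area is 67.
Summing gcd(|Δx|,|Δy|) over the edges gives the boundary count: gcd(9,15) + gcd(13,18) + gcd(19,11) + gcd(15,14) = 3+1+1+1 = 6.
By Pick's theorem I = A − B/2 + 1 = 67 − 6/2 + 1 = 65.

65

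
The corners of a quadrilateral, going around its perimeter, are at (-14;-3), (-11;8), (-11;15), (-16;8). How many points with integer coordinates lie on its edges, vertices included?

Summing gcd(|Δx|,|Δy|) over the edges gives the boundary count: gcd(3,11) + gcd(0,7) + gcd(5,7) + gcd(2,11) = 1+7+1+1 = 10.

10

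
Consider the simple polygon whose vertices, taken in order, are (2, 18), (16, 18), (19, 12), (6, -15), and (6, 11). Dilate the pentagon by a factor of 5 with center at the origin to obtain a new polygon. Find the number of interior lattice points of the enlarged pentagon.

6351

By the shoelace formula, twice the signed area is |(2·18 − 16·18) + (16·12 − 19·18) + (19·(-15) − 6·12) + (6·11 − 6·(-15)) + (6·18 − 2·11)| = 517, so the area is 517/2.
The number of boundary lattice points is Σ gcd(|Δx|,|Δy|) = gcd(14,0) + gcd(3,6) + gcd(13,27) + gcd(0,26) + gcd(4,7) = 14+3+1+26+1 = 45.
Scaling by 5 multiplies the area by 5² = 25 (so the new area is 12925/2) and multiplies the boundary lattice-point count by 5, giving 225.
By Pick's theorem, the interior count of the dilated polygon is 12925/2 − 225/2 + 1 = 6351.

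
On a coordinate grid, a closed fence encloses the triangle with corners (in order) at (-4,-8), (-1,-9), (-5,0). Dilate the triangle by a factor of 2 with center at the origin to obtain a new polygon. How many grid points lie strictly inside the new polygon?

44

Using the shoelace formula, 2A = |[(-4)·(-9) − (-1)·(-8)] + [(-1)·0 − (-5)·(-9)] + [(-5)·(-8) − (-4)·0]| = 23, so the area is 23/2.
Along each edge there are gcd(|Δx|,|Δy|)+1 lattice points, so counting each shared vertex once the boundary has gcd(3,1) + gcd(4,9) + gcd(1,8) = 1+1+1 = 3.
Scaling by 2 multiplies the area by 2² = 4 (so the new area is 46) and multiplies the boundary lattice-point count by 2, giving 6.
By Pick's theorem, the interior count of the dilated polygon is 46 − 6/2 + 1 = 44.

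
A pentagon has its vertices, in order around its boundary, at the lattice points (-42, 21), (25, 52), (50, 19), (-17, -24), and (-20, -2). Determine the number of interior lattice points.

3329

By the shoelace formula, twice the signed area is |[(-42)·52 − 25·21] + [25·19 − 50·52] + [50·(-24) − (-17)·19] + [(-17)·(-2) − (-20)·(-24)] + [(-20)·21 − (-42)·(-2)]| = 6661, so the area is 3330.5.
Summing gcd(|Δx|,|Δy|) over the edges gives the boundary count: gcd(67,31) + gcd(25,33) + gcd(67,43) + gcd(3,22) + gcd(22,23) = 1+1+1+1+1 = 5.
Pick's theorem gives I = A − B/2 + 1 = 3330.5 − 5/2 + 1 = 3329.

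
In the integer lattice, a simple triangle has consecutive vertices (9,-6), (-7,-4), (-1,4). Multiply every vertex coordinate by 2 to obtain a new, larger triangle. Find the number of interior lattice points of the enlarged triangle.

267

Using the shoelace formula, 2A = |(9·(-4) − (-7)·(-6)) + ((-7)·4 − (-1)·(-4)) + ((-1)·(-6) − 9·4)| = 140, so the area is 70.
Along each edge there are gcd(|Δx|,|Δy|)+1 lattice points, so counting each shared vertex once the boundary has gcd(16,2) + gcd(6,8) + gcd(10,10) = 2+2+10 = 14.
Scaling by 2 multiplies the area by 2² = 4 (so the new area is 280) and multiplies the boundary lattice-point count by 2, giving 28.
By Pick's theorem, the interior count of the dilated polygon is 280 − 28/2 + 1 = 267.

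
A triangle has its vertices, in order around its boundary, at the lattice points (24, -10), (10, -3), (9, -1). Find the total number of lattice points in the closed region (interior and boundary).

17

Using the shoelace formula, 2A = |(24·(-3) − 10·(-10)) + (10·(-1) − 9·(-3)) + (9·(-10) − 24·(-1))| = 21, so the area is 21/2.
Summing gcd(|Δx|,|Δy|) over the edges gives the boundary count: gcd(14,7) + gcd(1,2) + gcd(15,9) = 7+1+3 = 11.
Pick's theorem gives I = A − B/2 + 1 = 21/2 − 11/2 + 1 = 6, so the closed region contains I + B = 6 + 11 = 17 lattice points.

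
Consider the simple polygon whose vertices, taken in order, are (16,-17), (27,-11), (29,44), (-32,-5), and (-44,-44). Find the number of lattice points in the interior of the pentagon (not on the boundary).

Using the shoelace formula, 2A = |[16·(-11) − 27·(-17)] + [27·44 − 29·(-11)] + [29·(-5) − (-32)·44] + [(-32)·(-44) − (-44)·(-5)] + [(-44)·(-17) − 16·(-44)]| = 5693, so the area is 5693/2.
Along each edge there are gcd(|Δx|,|Δy|)+1 lattice points, so counting each shared vertex once the boundary has gcd(11,6) + gcd(2,55) + gcd(61,49) + gcd(12,39) + gcd(60,27) = 1+1+1+3+3 = 9.
By Pick's theorem A = I + B/2 − 1, so I = 5693/2 − 9/2 + 1 = 2843.

2843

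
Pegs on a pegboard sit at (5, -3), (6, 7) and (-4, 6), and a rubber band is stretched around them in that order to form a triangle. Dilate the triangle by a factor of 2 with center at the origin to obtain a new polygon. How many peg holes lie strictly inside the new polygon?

Using the shoelace formula, 2A = |[5·7 − 6·(-3)] + [6·6 − (-4)·7] + [(-4)·(-3) − 5·6]| = 99, so the area is 49.5.
The number of boundary lattice points is Σ gcd(|Δx|,|Δy|) = gcd(1,10) + gcd(10,1) + gcd(9,9) = 1+1+9 = 11.
Scaling by 2 multiplies the area by 2² = 4 (so the new area is 198) and multiplies the boundary lattice-point count by 2, giving 22.
By Pick's theorem, the interior count of the dilated polygon is 198 − 22/2 + 1 = 188.

188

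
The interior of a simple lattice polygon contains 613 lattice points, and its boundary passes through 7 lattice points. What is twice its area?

By Pick's theorem, A = I + B/2 − 1 = 613 + 7/2 − 1 = 1231/2.
Hence 2A = 1231.

1231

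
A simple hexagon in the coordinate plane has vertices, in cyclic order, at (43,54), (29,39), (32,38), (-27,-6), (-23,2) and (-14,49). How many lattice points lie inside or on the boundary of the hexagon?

By the shoelace formula, twice the signed area is |(43·39 − 29·54) + (29·38 − 32·39) + (32·(-6) − (-27)·38) + ((-27)·2 − (-23)·(-6)) + ((-23)·49 − (-14)·2) + ((-14)·54 − 43·49)| = 3355, so the area is 3355/2.
Summing gcd(|Δx|,|Δy|) over the edges gives the boundary count: gcd(14,15) + gcd(3,1) + gcd(59,44) + gcd(4,8) + gcd(9,47) + gcd(57,5) = 1+1+1+4+1+1 = 9.
Pick's theorem gives I = A − B/2 + 1 = 3355/2 − 9/2 + 1 = 1674, so the closed region contains I + B = 1674 + 9 = 1683 lattice points.

1683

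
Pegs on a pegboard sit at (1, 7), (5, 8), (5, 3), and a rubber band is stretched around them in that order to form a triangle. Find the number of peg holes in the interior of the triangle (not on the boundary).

6

The shoelace formula gives twice the area as |[1·8 − 5·7] + [5·3 − 5·8] + [5·7 − 1·3]| = 20, so the area is 10.
The number of boundary lattice points is Σ gcd(|Δx|,|Δy|) = gcd(4,1) + gcd(0,5) + gcd(4,4) = 1+5+4 = 10.
By Pick's theorem A = I + B/2 − 1, so I = 10 − 10/2 + 1 = 6.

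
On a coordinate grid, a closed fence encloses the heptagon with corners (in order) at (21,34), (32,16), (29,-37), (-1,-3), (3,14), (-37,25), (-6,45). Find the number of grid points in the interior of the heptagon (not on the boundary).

Using the shoelace formula, 2A = |[21·16 − 32·34] + [32·(-37) − 29·16] + [29·(-3) − (-1)·(-37)] + [(-1)·14 − 3·(-3)] + [3·25 − (-37)·14] + [(-37)·45 − (-6)·25] + [(-6)·34 − 21·45]| = 4600, so the area is 2300.
Along each edge there are gcd(|Δx|,|Δy|)+1 lattice points, so counting each shared vertex once the boundary has gcd(11,18) + gcd(3,53) + gcd(30,34) + gcd(4,17) + gcd(40,11) + gcd(31,20) + gcd(27,11) = 1+1+2+1+1+1+1 = 8.
By Pick's theorem A = I + B/2 − 1, so I = 2300 − 8/2 + 1 = 2297.

2297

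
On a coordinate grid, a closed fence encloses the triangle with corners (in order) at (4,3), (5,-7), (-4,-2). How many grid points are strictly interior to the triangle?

42

Using the shoelace formula, 2A = |[4·(-7) − 5·3] + [5·(-2) − (-4)·(-7)] + [(-4)·3 − 4·(-2)]| = 85, so the area is 42.5.
The number of boundary lattice points is Σ gcd(|Δx|,|Δy|) = gcd(1,10) + gcd(9,5) + gcd(8,5) = 1+1+1 = 3.
Pick's theorem gives I = A − B/2 + 1 = 42.5 − 3/2 + 1 = 42.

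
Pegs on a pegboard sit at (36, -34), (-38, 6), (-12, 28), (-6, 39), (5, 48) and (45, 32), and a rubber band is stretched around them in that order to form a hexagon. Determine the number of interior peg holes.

3759

The shoelace formula gives twice the area as |(36·6 − (-38)·(-34)) + ((-38)·28 − (-12)·6) + ((-12)·39 − (-6)·28) + ((-6)·48 − 5·39) + (5·32 − 45·48) + (45·(-34) − 36·32)| = 7533, so the area is 3766.5.
Along each edge there are gcd(|Δx|,|Δy|)+1 lattice points, so counting each shared vertex once the boundary has gcd(74,40) + gcd(26,22) + gcd(6,11) + gcd(11,9) + gcd(40,16) + gcd(9,66) = 2+2+1+1+8+3 = 17.
By Pick's theorem A = I + B/2 − 1, so I = 3766.5 − 17/2 + 1 = 3759.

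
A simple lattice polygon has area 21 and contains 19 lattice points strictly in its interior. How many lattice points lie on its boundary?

6

Pick's theorem gives A = I + B/2 − 1, so B = 2(A − I + 1) = 2(21 − 19 + 1) = 6.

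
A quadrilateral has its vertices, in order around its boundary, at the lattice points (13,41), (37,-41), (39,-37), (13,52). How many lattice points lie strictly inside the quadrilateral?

266

By the shoelace formula, twice the signed area is |[13·(-41) − 37·41] + [37·(-37) − 39·(-41)] + [39·52 − 13·(-37)] + [13·41 − 13·52]| = 546, so the area is 273.
Summing gcd(|Δx|,|Δy|) over the edges gives the boundary count: gcd(24,82) + gcd(2,4) + gcd(26,89) + gcd(0,11) = 2+2+1+11 = 16.
Pick's theorem gives I = A − B/2 + 1 = 273 − 16/2 + 1 = 266.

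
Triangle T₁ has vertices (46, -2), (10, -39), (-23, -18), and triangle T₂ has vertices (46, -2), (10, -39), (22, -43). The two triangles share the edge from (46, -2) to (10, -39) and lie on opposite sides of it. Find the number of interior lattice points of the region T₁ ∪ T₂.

1279

The union is the simple quadrilateral with vertices (46, -2), (-23, -18), (10, -39), (22, -43) in order.
The shoelace formula gives twice the area as |(46·(-18) − (-23)·(-2)) + ((-23)·(-39) − 10·(-18)) + (10·(-43) − 22·(-39)) + (22·(-2) − 46·(-43))| = 2565, so the area is 2565/2.
Summing gcd(|Δx|,|Δy|) over the edges gives the boundary count: gcd(69,16) + gcd(33,21) + gcd(12,4) + gcd(24,41) = 1+3+4+1 = 9.
By Pick's theorem I = A − B/2 + 1 = 2565/2 − 9/2 + 1 = 1279.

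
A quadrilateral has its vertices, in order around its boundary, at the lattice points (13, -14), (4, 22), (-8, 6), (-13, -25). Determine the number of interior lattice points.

657

The shoelace formula gives twice the area as |[13·22 − 4·(-14)] + [4·6 − (-8)·22] + [(-8)·(-25) − (-13)·6] + [(-13)·(-14) − 13·(-25)]| = 1327, so the area is 663.5.
Summing gcd(|Δx|,|Δy|) over the edges gives the boundary count: gcd(9,36) + gcd(12,16) + gcd(5,31) + gcd(26,11) = 9+4+1+1 = 15.
Pick's theorem gives I = A − B/2 + 1 = 663.5 − 15/2 + 1 = 657.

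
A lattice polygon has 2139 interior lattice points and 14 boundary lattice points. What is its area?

Pick's theorem states A = I + B/2 − 1, so A = 2139 + 14/2 − 1 = 2145.

2145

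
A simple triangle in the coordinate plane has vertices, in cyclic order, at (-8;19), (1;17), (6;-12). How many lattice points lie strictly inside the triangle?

Using the shoelace formula, 2A = |[(-8)·17 − 1·19] + [1·(-12) − 6·17] + [6·19 − (-8)·(-12)]| = 251, so the area is 251/2.
Summing gcd(|Δx|,|Δy|) over the edges gives the boundary count: gcd(9,2) + gcd(5,29) + gcd(14,31) = 1+1+1 = 3.
Pick's theorem gives I = A − B/2 + 1 = 251/2 − 3/2 + 1 = 125.

125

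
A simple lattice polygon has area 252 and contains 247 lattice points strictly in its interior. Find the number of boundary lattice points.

12

Pick's theorem gives A = I + B/2 − 1, so B = 2(A − I + 1) = 2(252 − 247 + 1) = 12.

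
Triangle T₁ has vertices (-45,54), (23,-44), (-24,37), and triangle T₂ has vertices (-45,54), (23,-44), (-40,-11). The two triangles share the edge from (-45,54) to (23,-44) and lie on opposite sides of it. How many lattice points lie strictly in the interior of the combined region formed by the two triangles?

2412

The union is the simple quadrilateral with vertices (-45,54), (-24,37), (23,-44), (-40,-11) in order.
Using the shoelace formula, 2A = |[(-45)·37 − (-24)·54] + [(-24)·(-44) − 23·37] + [23·(-11) − (-40)·(-44)] + [(-40)·54 − (-45)·(-11)]| = 4832, so the area is 2416.
The number of boundary lattice points is Σ gcd(|Δx|,|Δy|) = gcd(21,17) + gcd(47,81) + gcd(63,33) + gcd(5,65) = 1+1+3+5 = 10.
By Pick's theorem I = A − B/2 + 1 = 2416 − 10/2 + 1 = 2412.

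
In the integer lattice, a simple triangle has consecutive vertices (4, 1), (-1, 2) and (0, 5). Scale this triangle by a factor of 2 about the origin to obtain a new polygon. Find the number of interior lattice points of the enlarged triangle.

The shoelace formula gives twice the area as |(4·2 − (-1)·1) + ((-1)·5 − 0·2) + (0·1 − 4·5)| = 16, so the area is 8.
Along each edge there are gcd(|Δx|,|Δy|)+1 lattice points, so counting each shared vertex once the boundary has gcd(5,1) + gcd(1,3) + gcd(4,4) = 1+1+4 = 6.
Scaling by 2 multiplies the area by 2² = 4 (so the new area is 32) and multiplies the boundary lattice-point count by 2, giving 12.
By Pick's theorem, the interior count of the dilated polygon is 32 − 12/2 + 1 = 27.

27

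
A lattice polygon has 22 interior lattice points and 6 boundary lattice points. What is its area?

By Pick's theorem, A = I + B/2 − 1 = 22 + 6/2 − 1 = 24.

24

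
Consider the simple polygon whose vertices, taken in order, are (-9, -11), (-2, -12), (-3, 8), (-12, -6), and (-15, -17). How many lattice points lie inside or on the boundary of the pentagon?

143

By the shoelace formula, twice the signed area is |((-9)·(-12) − (-2)·(-11)) + ((-2)·8 − (-3)·(-12)) + ((-3)·(-6) − (-12)·8) + ((-12)·(-17) − (-15)·(-6)) + ((-15)·(-11) − (-9)·(-17))| = 274, so the area is 137.
The number of boundary lattice points is Σ gcd(|Δx|,|Δy|) = gcd(7,1) + gcd(1,20) + gcd(9,14) + gcd(3,11) + gcd(6,6) = 1+1+1+1+6 = 10.
Pick's theorem gives I = A − B/2 + 1 = 137 − 10/2 + 1 = 133, so the closed region contains I + B = 133 + 10 = 143 lattice points.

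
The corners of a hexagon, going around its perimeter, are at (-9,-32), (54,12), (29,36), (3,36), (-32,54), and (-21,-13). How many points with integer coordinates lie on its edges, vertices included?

Summing gcd(|Δx|,|Δy|) over the edges gives the boundary count: gcd(63,44) + gcd(25,24) + gcd(26,0) + gcd(35,18) + gcd(11,67) + gcd(12,19) = 1+1+26+1+1+1 = 31.

31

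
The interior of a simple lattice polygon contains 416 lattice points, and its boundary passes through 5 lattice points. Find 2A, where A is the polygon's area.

835

By Pick's theorem, A = I + B/2 − 1 = 416 + 5/2 − 1 = 835/2.
Hence 2A = 835.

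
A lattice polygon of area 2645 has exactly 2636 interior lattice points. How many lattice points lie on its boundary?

Pick's theorem gives A = I + B/2 − 1, so B = 2(A − I + 1) = 2(2645 − 2636 + 1) = 20.

20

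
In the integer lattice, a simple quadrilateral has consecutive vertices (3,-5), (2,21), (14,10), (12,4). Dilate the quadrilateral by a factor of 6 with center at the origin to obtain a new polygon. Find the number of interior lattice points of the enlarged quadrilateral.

6028

Using the shoelace formula, 2A = |(3·21 − 2·(-5)) + (2·10 − 14·21) + (14·4 − 12·10) + (12·(-5) − 3·4)| = 337, so the area is 337/2.
Along each edge there are gcd(|Δx|,|Δy|)+1 lattice points, so counting each shared vertex once the boundary has gcd(1,26) + gcd(12,11) + gcd(2,6) + gcd(9,9) = 1+1+2+9 = 13.
Scaling by 6 multiplies the area by 6² = 36 (so the new area is 6066) and multiplies the boundary lattice-point count by 6, giving 78.
By Pick's theorem, the interior count of the dilated polygon is 6066 − 78/2 + 1 = 6028.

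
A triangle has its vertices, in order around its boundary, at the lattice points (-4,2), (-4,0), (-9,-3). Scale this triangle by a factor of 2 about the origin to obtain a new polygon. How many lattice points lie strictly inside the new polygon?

By the shoelace formula, twice the signed area is |((-4)·0 − (-4)·2) + ((-4)·(-3) − (-9)·0) + ((-9)·2 − (-4)·(-3))| = 10, so the area is 5.
The number of boundary lattice points is Σ gcd(|Δx|,|Δy|) = gcd(0,2) + gcd(5,3) + gcd(5,5) = 2+1+5 = 8.
Scaling by 2 multiplies the area by 2² = 4 (so the new area is 20) and multiplies the boundary lattice-point count by 2, giving 16.
By Pick's theorem, the interior count of the dilated polygon is 20 − 16/2 + 1 = 13.

13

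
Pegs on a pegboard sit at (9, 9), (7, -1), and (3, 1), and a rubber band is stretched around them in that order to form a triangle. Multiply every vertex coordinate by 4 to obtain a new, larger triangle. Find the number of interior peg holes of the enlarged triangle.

341

By the shoelace formula, twice the signed area is |[9·(-1) − 7·9] + [7·1 − 3·(-1)] + [3·9 − 9·1]| = 44, so the area is 22.
Summing gcd(|Δx|,|Δy|) over the edges gives the boundary count: gcd(2,10) + gcd(4,2) + gcd(6,8) = 2+2+2 = 6.
Scaling by 4 multiplies the area by 4² = 16 (so the new area is 352) and multiplies the boundary lattice-point count by 4, giving 24.
By Pick's theorem, the interior count of the dilated polygon is 352 − 24/2 + 1 = 341.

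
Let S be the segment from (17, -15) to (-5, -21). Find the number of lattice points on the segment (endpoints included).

3

The number of lattice points on a segment between lattice points is gcd(|Δx|,|Δy|) + 1 = gcd(22,6) + 1 = 2 + 1 = 3.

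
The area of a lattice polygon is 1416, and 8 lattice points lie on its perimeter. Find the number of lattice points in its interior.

1413

From Pick's theorem, I = A − B/2 + 1 = 1416 − 8/2 + 1 = 1413.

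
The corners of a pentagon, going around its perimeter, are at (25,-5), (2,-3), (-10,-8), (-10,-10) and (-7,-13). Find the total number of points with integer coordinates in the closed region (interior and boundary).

173

Using the shoelace formula, 2A = |(25·(-3) − 2·(-5)) + (2·(-8) − (-10)·(-3)) + ((-10)·(-10) − (-10)·(-8)) + ((-10)·(-13) − (-7)·(-10)) + ((-7)·(-5) − 25·(-13))| = 329, so the area is 329/2.
Along each edge there are gcd(|Δx|,|Δy|)+1 lattice points, so counting each shared vertex once the boundary has gcd(23,2) + gcd(12,5) + gcd(0,2) + gcd(3,3) + gcd(32,8) = 1+1+2+3+8 = 15.
Pick's theorem gives I = A − B/2 + 1 = 329/2 − 15/2 + 1 = 158, so the closed region contains I + B = 158 + 15 = 173 lattice points.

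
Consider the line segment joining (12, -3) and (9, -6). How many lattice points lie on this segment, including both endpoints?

4

The number of lattice points on a segment between lattice points is gcd(|Δx|,|Δy|) + 1 = gcd(3,3) + 1 = 3 + 1 = 4.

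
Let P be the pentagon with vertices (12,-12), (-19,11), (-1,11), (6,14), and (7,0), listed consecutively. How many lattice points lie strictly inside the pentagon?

By the shoelace formula, twice the signed area is |[12·11 − (-19)·(-12)] + [(-19)·11 − (-1)·11] + [(-1)·14 − 6·11] + [6·0 − 7·14] + [7·(-12) − 12·0]| = 556, so the area is 278.
The number of boundary lattice points is Σ gcd(|Δx|,|Δy|) = gcd(31,23) + gcd(18,0) + gcd(7,3) + gcd(1,14) + gcd(5,12) = 1+18+1+1+1 = 22.
Pick's theorem gives I = A − B/2 + 1 = 278 − 22/2 + 1 = 268.

268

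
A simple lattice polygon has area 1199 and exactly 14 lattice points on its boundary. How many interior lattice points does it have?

1193

From Pick's theorem, I = A − B/2 + 1 = 1199 − 14/2 + 1 = 1193.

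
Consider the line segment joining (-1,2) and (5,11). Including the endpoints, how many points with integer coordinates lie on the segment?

The number of lattice points on a segment between lattice points is gcd(|Δx|,|Δy|) + 1 = gcd(6,9) + 1 = 3 + 1 = 4.

4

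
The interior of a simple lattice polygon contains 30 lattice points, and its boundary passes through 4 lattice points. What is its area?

By Pick's theorem, A = I + B/2 − 1 = 30 + 4/2 − 1 = 31.

31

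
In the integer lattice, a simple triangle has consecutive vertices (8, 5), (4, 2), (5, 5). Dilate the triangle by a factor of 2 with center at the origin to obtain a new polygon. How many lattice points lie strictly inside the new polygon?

Using the shoelace formula, 2A = |[8·2 − 4·5] + [4·5 − 5·2] + [5·5 − 8·5]| = 9, so the area is 9/2.
Along each edge there are gcd(|Δx|,|Δy|)+1 lattice points, so counting each shared vertex once the boundary has gcd(4,3) + gcd(1,3) + gcd(3,0) = 1+1+3 = 5.
Scaling by 2 multiplies the area by 2² = 4 (so the new area is 18) and multiplies the boundary lattice-point count by 2, giving 10.
By Pick's theorem, the interior count of the dilated polygon is 18 − 10/2 + 1 = 14.

14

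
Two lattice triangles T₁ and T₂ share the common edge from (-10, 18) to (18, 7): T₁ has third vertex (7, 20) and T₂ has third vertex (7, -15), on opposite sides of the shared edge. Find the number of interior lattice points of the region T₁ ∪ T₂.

The union is the simple quadrilateral with vertices (-10, 18), (7, 20), (18, 7), (7, -15) in order.
Using the shoelace formula, 2A = |((-10)·20 − 7·18) + (7·7 − 18·20) + (18·(-15) − 7·7) + (7·18 − (-10)·(-15))| = 980, so the area is 490.
Summing gcd(|Δx|,|Δy|) over the edges gives the boundary count: gcd(17,2) + gcd(11,13) + gcd(11,22) + gcd(17,33) = 1+1+11+1 = 14.
By Pick's theorem I = A − B/2 + 1 = 490 − 14/2 + 1 = 484.

484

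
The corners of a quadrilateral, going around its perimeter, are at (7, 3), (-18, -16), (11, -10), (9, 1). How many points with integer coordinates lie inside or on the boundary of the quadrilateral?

Using the shoelace formula, 2A = |[7·(-16) − (-18)·3] + [(-18)·(-10) − 11·(-16)] + [11·1 − 9·(-10)] + [9·3 − 7·1]| = 419, so the area is 209.5.
Summing gcd(|Δx|,|Δy|) over the edges gives the boundary count: gcd(25,19) + gcd(29,6) + gcd(2,11) + gcd(2,2) = 1+1+1+2 = 5.
Pick's theorem gives I = A − B/2 + 1 = 209.5 − 5/2 + 1 = 208, so the closed region contains I + B = 208 + 5 = 213 lattice points.

213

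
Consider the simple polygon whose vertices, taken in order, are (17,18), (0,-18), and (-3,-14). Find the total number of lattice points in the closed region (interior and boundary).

The shoelace formula gives twice the area as |[17·(-18) − 0·18] + [0·(-14) − (-3)·(-18)] + [(-3)·18 − 17·(-14)]| = 176, so the area is 88.
The number of boundary lattice points is Σ gcd(|Δx|,|Δy|) = gcd(17,36) + gcd(3,4) + gcd(20,32) = 1+1+4 = 6.
Pick's theorem gives I = A − B/2 + 1 = 88 − 6/2 + 1 = 86, so the closed region contains I + B = 86 + 6 = 92 lattice points.

92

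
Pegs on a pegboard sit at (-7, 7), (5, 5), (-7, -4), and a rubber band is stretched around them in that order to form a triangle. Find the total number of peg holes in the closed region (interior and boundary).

The shoelace formula gives twice the area as |[(-7)·5 − 5·7] + [5·(-4) − (-7)·5] + [(-7)·7 − (-7)·(-4)]| = 132, so the area is 66.
The number of boundary lattice points is Σ gcd(|Δx|,|Δy|) = gcd(12,2) + gcd(12,9) + gcd(0,11) = 2+3+11 = 16.
Pick's theorem gives I = A − B/2 + 1 = 66 − 16/2 + 1 = 59, so the closed region contains I + B = 59 + 16 = 75 lattice points.

75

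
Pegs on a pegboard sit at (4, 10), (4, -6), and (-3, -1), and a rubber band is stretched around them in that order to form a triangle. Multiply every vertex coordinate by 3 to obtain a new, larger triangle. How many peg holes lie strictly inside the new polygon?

478

By the shoelace formula, twice the signed area is |[4·(-6) − 4·10] + [4·(-1) − (-3)·(-6)] + [(-3)·10 − 4·(-1)]| = 112, so the area is 56.
The number of boundary lattice points is Σ gcd(|Δx|,|Δy|) = gcd(0,16) + gcd(7,5) + gcd(7,11) = 16+1+1 = 18.
Scaling by 3 multiplies the area by 3² = 9 (so the new area is 504) and multiplies the boundary lattice-point count by 3, giving 54.
By Pick's theorem, the interior count of the dilated polygon is 504 − 54/2 + 1 = 478.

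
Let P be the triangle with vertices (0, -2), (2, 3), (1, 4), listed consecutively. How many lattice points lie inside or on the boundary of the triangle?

The shoelace formula gives twice the area as |[0·3 − 2·(-2)] + [2·4 − 1·3] + [1·(-2) − 0·4]| = 7, so the area is 7/2.
The number of boundary lattice points is Σ gcd(|Δx|,|Δy|) = gcd(2,5) + gcd(1,1) + gcd(1,6) = 1+1+1 = 3.
Pick's theorem gives I = A − B/2 + 1 = 7/2 − 3/2 + 1 = 3, so the closed region contains I + B = 3 + 3 = 6 lattice points.

6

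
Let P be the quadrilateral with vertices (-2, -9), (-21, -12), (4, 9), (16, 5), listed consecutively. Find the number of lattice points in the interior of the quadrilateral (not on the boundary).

279

By the shoelace formula, twice the signed area is |((-2)·(-12) − (-21)·(-9)) + ((-21)·9 − 4·(-12)) + (4·5 − 16·9) + (16·(-9) − (-2)·5)| = 564, so the area is 282.
The number of boundary lattice points is Σ gcd(|Δx|,|Δy|) = gcd(19,3) + gcd(25,21) + gcd(12,4) + gcd(18,14) = 1+1+4+2 = 8.
Pick's theorem gives I = A − B/2 + 1 = 282 − 8/2 + 1 = 279.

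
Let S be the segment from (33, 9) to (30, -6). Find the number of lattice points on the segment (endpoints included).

The number of lattice points on a segment between lattice points is gcd(|Δx|,|Δy|) + 1 = gcd(3,15) + 1 = 3 + 1 = 4.

4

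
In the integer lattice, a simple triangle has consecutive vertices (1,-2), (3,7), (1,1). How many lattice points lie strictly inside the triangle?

Using the shoelace formula, 2A = |(1·7 − 3·(-2)) + (3·1 − 1·7) + (1·(-2) − 1·1)| = 6, so the area is 3.
Along each edge there are gcd(|Δx|,|Δy|)+1 lattice points, so counting each shared vertex once the boundary has gcd(2,9) + gcd(2,6) + gcd(0,3) = 1+2+3 = 6.
Pick's theorem gives I = A − B/2 + 1 = 3 − 6/2 + 1 = 1.

1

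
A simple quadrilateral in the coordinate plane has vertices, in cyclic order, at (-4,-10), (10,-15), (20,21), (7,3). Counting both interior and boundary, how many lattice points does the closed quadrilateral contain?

266

The shoelace formula gives twice the area as |((-4)·(-15) − 10·(-10)) + (10·21 − 20·(-15)) + (20·3 − 7·21) + (7·(-10) − (-4)·3)| = 525, so the area is 262.5.
The number of boundary lattice points is Σ gcd(|Δx|,|Δy|) = gcd(14,5) + gcd(10,36) + gcd(13,18) + gcd(11,13) = 1+2+1+1 = 5.
Pick's theorem gives I = A − B/2 + 1 = 262.5 − 5/2 + 1 = 261, so the closed region contains I + B = 261 + 5 = 266 lattice points.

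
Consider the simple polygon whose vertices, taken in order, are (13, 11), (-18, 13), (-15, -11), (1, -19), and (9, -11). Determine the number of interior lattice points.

The shoelace formula gives twice the area as |(13·13 − (-18)·11) + ((-18)·(-11) − (-15)·13) + ((-15)·(-19) − 1·(-11)) + (1·(-11) − 9·(-19)) + (9·11 − 13·(-11))| = 1458, so the area is 729.
Summing gcd(|Δx|,|Δy|) over the edges gives the boundary count: gcd(31,2) + gcd(3,24) + gcd(16,8) + gcd(8,8) + gcd(4,22) = 1+3+8+8+2 = 22.
By Pick's theorem A = I + B/2 − 1, so I = 729 − 22/2 + 1 = 719.

719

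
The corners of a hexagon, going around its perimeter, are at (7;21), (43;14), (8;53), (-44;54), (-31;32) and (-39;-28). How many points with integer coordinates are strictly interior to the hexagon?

The shoelace formula gives twice the area as |(7·14 − 43·21) + (43·53 − 8·14) + (8·54 − (-44)·53) + ((-44)·32 − (-31)·54) + ((-31)·(-28) − (-39)·32) + ((-39)·21 − 7·(-28))| = 5885, so the area is 5885/2.
The number of boundary lattice points is Σ gcd(|Δx|,|Δy|) = gcd(36,7) + gcd(35,39) + gcd(52,1) + gcd(13,22) + gcd(8,60) + gcd(46,49) = 1+1+1+1+4+1 = 9.
Pick's theorem gives I = A − B/2 + 1 = 5885/2 − 9/2 + 1 = 2939.

2939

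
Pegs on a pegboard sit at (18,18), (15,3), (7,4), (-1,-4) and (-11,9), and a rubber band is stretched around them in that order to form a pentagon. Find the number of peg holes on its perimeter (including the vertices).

14

The number of boundary lattice points is Σ gcd(|Δx|,|Δy|) = gcd(3,15) + gcd(8,1) + gcd(8,8) + gcd(10,13) + gcd(29,9) = 3+1+8+1+1 = 14.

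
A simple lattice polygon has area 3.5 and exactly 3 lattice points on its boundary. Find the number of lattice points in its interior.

3

Pick's theorem A = I + B/2 − 1 rearranges to I = A − B/2 + 1 = 3.5 − 3/2 + 1 = 3.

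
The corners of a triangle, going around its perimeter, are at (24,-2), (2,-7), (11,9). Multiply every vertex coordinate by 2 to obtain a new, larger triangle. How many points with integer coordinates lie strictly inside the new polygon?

612

The shoelace formula gives twice the area as |(24·(-7) − 2·(-2)) + (2·9 − 11·(-7)) + (11·(-2) − 24·9)| = 307, so the area is 307/2.
The number of boundary lattice points is Σ gcd(|Δx|,|Δy|) = gcd(22,5) + gcd(9,16) + gcd(13,11) = 1+1+1 = 3.
Scaling by 2 multiplies the area by 2² = 4 (so the new area is 614) and multiplies the boundary lattice-point count by 2, giving 6.
By Pick's theorem, the interior count of the dilated polygon is 614 − 6/2 + 1 = 612.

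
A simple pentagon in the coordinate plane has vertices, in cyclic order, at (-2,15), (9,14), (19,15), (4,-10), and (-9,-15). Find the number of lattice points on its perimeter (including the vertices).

The number of boundary lattice points is Σ gcd(|Δx|,|Δy|) = gcd(11,1) + gcd(10,1) + gcd(15,25) + gcd(13,5) + gcd(7,30) = 1+1+5+1+1 = 9.

9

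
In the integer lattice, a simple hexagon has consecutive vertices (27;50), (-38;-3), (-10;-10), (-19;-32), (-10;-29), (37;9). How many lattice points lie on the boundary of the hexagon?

Along each edge there are gcd(|Δx|,|Δy|)+1 lattice points, so counting each shared vertex once the boundary has gcd(65,53) + gcd(28,7) + gcd(9,22) + gcd(9,3) + gcd(47,38) + gcd(10,41) = 1+7+1+3+1+1 = 14.

14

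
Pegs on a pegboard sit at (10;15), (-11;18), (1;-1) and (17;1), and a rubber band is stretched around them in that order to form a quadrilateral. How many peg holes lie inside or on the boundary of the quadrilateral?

308

The shoelace formula gives twice the area as |(10·18 − (-11)·15) + ((-11)·(-1) − 1·18) + (1·1 − 17·(-1)) + (17·15 − 10·1)| = 601, so the area is 601/2.
Summing gcd(|Δx|,|Δy|) over the edges gives the boundary count: gcd(21,3) + gcd(12,19) + gcd(16,2) + gcd(7,14) = 3+1+2+7 = 13.
Pick's theorem gives I = A − B/2 + 1 = 601/2 − 13/2 + 1 = 295, so the closed region contains I + B = 295 + 13 = 308 lattice points.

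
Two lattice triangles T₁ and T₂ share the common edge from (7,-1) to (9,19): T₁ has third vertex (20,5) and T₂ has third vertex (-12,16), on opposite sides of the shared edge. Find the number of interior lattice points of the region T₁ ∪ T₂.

329

The union is the simple quadrilateral with vertices (7,-1), (20,5), (9,19), (-12,16) in order.
By the shoelace formula, twice the signed area is |(7·5 − 20·(-1)) + (20·19 − 9·5) + (9·16 − (-12)·19) + ((-12)·(-1) − 7·16)| = 662, so the area is 331.
The number of boundary lattice points is Σ gcd(|Δx|,|Δy|) = gcd(13,6) + gcd(11,14) + gcd(21,3) + gcd(19,17) = 1+1+3+1 = 6.
By Pick's theorem I = A − B/2 + 1 = 331 − 6/2 + 1 = 329.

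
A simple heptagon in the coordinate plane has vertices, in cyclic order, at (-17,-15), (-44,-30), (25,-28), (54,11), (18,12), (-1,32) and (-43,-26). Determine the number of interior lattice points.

3127

By the shoelace formula, twice the signed area is |[(-17)·(-30) − (-44)·(-15)] + [(-44)·(-28) − 25·(-30)] + [25·11 − 54·(-28)] + [54·12 − 18·11] + [18·32 − (-1)·12] + [(-1)·(-26) − (-43)·32] + [(-43)·(-15) − (-17)·(-26)]| = 6262, so the area is 3131.
The number of boundary lattice points is Σ gcd(|Δx|,|Δy|) = gcd(27,15) + gcd(69,2) + gcd(29,39) + gcd(36,1) + gcd(19,20) + gcd(42,58) + gcd(26,11) = 3+1+1+1+1+2+1 = 10.
By Pick's theorem A = I + B/2 − 1, so I = 3131 − 10/2 + 1 = 3127.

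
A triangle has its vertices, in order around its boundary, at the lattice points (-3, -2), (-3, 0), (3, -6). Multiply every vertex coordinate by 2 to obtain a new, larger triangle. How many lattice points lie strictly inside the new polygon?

15

The shoelace formula gives twice the area as |[(-3)·0 − (-3)·(-2)] + [(-3)·(-6) − 3·0] + [3·(-2) − (-3)·(-6)]| = 12, so the area is 6.
Summing gcd(|Δx|,|Δy|) over the edges gives the boundary count: gcd(0,2) + gcd(6,6) + gcd(6,4) = 2+6+2 = 10.
Scaling by 2 multiplies the area by 2² = 4 (so the new area is 24) and multiplies the boundary lattice-point count by 2, giving 20.
By Pick's theorem, the interior count of the dilated polygon is 24 − 20/2 + 1 = 15.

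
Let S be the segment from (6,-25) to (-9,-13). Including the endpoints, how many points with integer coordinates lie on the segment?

4

The number of lattice points on a segment between lattice points is gcd(|Δx|,|Δy|) + 1 = gcd(15,12) + 1 = 3 + 1 = 4.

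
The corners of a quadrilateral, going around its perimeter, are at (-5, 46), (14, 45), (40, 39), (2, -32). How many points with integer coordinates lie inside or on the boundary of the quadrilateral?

By the shoelace formula, twice the signed area is |[(-5)·45 − 14·46] + [14·39 − 40·45] + [40·(-32) − 2·39] + [2·46 − (-5)·(-32)]| = 3549, so the area is 3549/2.
Along each edge there are gcd(|Δx|,|Δy|)+1 lattice points, so counting each shared vertex once the boundary has gcd(19,1) + gcd(26,6) + gcd(38,71) + gcd(7,78) = 1+2+1+1 = 5.
Pick's theorem gives I = A − B/2 + 1 = 3549/2 − 5/2 + 1 = 1773, so the closed region contains I + B = 1773 + 5 = 1778 lattice points.

1778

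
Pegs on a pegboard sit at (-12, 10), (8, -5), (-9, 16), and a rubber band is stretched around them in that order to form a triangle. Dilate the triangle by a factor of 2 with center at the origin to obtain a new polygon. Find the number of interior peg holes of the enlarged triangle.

322

By the shoelace formula, twice the signed area is |[(-12)·(-5) − 8·10] + [8·16 − (-9)·(-5)] + [(-9)·10 − (-12)·16]| = 165, so the area is 165/2.
Along each edge there are gcd(|Δx|,|Δy|)+1 lattice points, so counting each shared vertex once the boundary has gcd(20,15) + gcd(17,21) + gcd(3,6) = 5+1+3 = 9.
Scaling by 2 multiplies the area by 2² = 4 (so the new area is 330) and multiplies the boundary lattice-point count by 2, giving 18.
By Pick's theorem, the interior count of the dilated polygon is 330 − 18/2 + 1 = 322.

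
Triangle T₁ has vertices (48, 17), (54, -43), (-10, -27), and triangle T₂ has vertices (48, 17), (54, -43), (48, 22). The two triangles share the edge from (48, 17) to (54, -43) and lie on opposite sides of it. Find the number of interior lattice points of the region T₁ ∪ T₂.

1876

The union is the simple quadrilateral with vertices (48, 17), (-10, -27), (54, -43), (48, 22) in order.
Using the shoelace formula, 2A = |(48·(-27) − (-10)·17) + ((-10)·(-43) − 54·(-27)) + (54·22 − 48·(-43)) + (48·17 − 48·22)| = 3774, so the area is 1887.
Summing gcd(|Δx|,|Δy|) over the edges gives the boundary count: gcd(58,44) + gcd(64,16) + gcd(6,65) + gcd(0,5) = 2+16+1+5 = 24.
By Pick's theorem I = A − B/2 + 1 = 1887 − 24/2 + 1 = 1876.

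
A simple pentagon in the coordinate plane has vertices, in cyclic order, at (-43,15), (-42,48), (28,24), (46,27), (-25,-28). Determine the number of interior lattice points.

Using the shoelace formula, 2A = |[(-43)·48 − (-42)·15] + [(-42)·24 − 28·48] + [28·27 − 46·24] + [46·(-28) − (-25)·27] + [(-25)·15 − (-43)·(-28)]| = 6326, so the area is 3163.
Along each edge there are gcd(|Δx|,|Δy|)+1 lattice points, so counting each shared vertex once the boundary has gcd(1,33) + gcd(70,24) + gcd(18,3) + gcd(71,55) + gcd(18,43) = 1+2+3+1+1 = 8.
By Pick's theorem A = I + B/2 − 1, so I = 3163 − 8/2 + 1 = 3160.

3160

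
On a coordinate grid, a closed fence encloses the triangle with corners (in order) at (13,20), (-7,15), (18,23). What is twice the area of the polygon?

35

Using the shoelace formula, 2A = |(13·15 − (-7)·20) + ((-7)·23 − 18·15) + (18·20 − 13·23)| = 35, so the area is 35/2.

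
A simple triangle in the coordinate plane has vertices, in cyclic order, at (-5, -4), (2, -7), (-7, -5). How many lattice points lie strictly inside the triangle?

6

Using the shoelace formula, 2A = |((-5)·(-7) − 2·(-4)) + (2·(-5) − (-7)·(-7)) + ((-7)·(-4) − (-5)·(-5))| = 13, so the area is 13/2.
Summing gcd(|Δx|,|Δy|) over the edges gives the boundary count: gcd(7,3) + gcd(9,2) + gcd(2,1) = 1+1+1 = 3.
Pick's theorem gives I = A − B/2 + 1 = 13/2 − 3/2 + 1 = 6.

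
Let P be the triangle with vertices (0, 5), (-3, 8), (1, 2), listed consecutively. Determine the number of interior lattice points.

Using the shoelace formula, 2A = |(0·8 − (-3)·5) + ((-3)·2 − 1·8) + (1·5 − 0·2)| = 6, so the area is 3.
Along each edge there are gcd(|Δx|,|Δy|)+1 lattice points, so counting each shared vertex once the boundary has gcd(3,3) + gcd(4,6) + gcd(1,3) = 3+2+1 = 6.
By Pick's theorem A = I + B/2 − 1, so I = 3 − 6/2 + 1 = 1.

1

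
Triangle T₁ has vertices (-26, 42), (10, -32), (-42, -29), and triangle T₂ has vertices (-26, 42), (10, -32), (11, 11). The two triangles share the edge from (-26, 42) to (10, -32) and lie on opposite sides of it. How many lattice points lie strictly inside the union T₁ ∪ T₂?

The union is the simple quadrilateral with vertices (-26, 42), (-42, -29), (10, -32), (11, 11) in order.
Using the shoelace formula, 2A = |[(-26)·(-29) − (-42)·42] + [(-42)·(-32) − 10·(-29)] + [10·11 − 11·(-32)] + [11·42 − (-26)·11]| = 5362, so the area is 2681.
Summing gcd(|Δx|,|Δy|) over the edges gives the boundary count: gcd(16,71) + gcd(52,3) + gcd(1,43) + gcd(37,31) = 1+1+1+1 = 4.
By Pick's theorem I = A − B/2 + 1 = 2681 − 4/2 + 1 = 2680.

2680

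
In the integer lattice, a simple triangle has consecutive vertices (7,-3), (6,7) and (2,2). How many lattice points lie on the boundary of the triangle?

7

The number of boundary lattice points is Σ gcd(|Δx|,|Δy|) = gcd(1,10) + gcd(4,5) + gcd(5,5) = 1+1+5 = 7.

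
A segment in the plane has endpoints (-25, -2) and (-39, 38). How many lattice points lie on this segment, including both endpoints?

3

The number of lattice points on a segment between lattice points is gcd(|Δx|,|Δy|) + 1 = gcd(14,40) + 1 = 2 + 1 = 3.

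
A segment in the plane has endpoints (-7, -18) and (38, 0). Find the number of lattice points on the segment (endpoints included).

The number of lattice points on a segment between lattice points is gcd(|Δx|,|Δy|) + 1 = gcd(45,18) + 1 = 9 + 1 = 10.

10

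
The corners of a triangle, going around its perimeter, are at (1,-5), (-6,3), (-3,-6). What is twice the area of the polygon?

39

Using the shoelace formula, 2A = |[1·3 − (-6)·(-5)] + [(-6)·(-6) − (-3)·3] + [(-3)·(-5) − 1·(-6)]| = 39, so the area is 19.5.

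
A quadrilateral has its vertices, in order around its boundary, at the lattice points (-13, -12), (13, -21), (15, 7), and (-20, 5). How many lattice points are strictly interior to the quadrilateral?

The shoelace formula gives twice the area as |((-13)·(-21) − 13·(-12)) + (13·7 − 15·(-21)) + (15·5 − (-20)·7) + ((-20)·(-12) − (-13)·5)| = 1355, so the area is 677.5.
Summing gcd(|Δx|,|Δy|) over the edges gives the boundary count: gcd(26,9) + gcd(2,28) + gcd(35,2) + gcd(7,17) = 1+2+1+1 = 5.
By Pick's theorem A = I + B/2 − 1, so I = 677.5 − 5/2 + 1 = 676.

676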